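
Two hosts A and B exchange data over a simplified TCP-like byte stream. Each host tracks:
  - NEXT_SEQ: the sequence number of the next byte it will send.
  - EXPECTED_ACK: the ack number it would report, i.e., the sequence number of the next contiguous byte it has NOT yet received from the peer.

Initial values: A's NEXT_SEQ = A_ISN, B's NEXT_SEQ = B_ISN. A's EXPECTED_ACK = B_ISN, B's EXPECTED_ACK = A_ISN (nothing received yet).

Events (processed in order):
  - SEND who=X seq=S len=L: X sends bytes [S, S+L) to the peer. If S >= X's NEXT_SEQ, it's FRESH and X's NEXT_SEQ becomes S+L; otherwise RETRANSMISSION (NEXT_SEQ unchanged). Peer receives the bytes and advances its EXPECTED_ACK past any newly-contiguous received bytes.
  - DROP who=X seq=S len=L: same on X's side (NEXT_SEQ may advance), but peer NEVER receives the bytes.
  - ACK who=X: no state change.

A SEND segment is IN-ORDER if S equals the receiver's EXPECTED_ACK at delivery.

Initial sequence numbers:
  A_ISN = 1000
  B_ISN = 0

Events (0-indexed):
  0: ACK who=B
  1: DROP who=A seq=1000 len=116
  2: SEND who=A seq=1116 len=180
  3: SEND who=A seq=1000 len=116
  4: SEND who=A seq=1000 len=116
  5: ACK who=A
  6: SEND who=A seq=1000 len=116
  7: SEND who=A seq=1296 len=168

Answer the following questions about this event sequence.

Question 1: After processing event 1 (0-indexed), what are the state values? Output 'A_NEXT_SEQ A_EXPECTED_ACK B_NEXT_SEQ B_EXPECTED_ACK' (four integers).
After event 0: A_seq=1000 A_ack=0 B_seq=0 B_ack=1000
After event 1: A_seq=1116 A_ack=0 B_seq=0 B_ack=1000

1116 0 0 1000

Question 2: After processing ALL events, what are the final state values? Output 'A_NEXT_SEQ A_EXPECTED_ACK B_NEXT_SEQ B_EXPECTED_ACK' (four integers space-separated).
Answer: 1464 0 0 1464

Derivation:
After event 0: A_seq=1000 A_ack=0 B_seq=0 B_ack=1000
After event 1: A_seq=1116 A_ack=0 B_seq=0 B_ack=1000
After event 2: A_seq=1296 A_ack=0 B_seq=0 B_ack=1000
After event 3: A_seq=1296 A_ack=0 B_seq=0 B_ack=1296
After event 4: A_seq=1296 A_ack=0 B_seq=0 B_ack=1296
After event 5: A_seq=1296 A_ack=0 B_seq=0 B_ack=1296
After event 6: A_seq=1296 A_ack=0 B_seq=0 B_ack=1296
After event 7: A_seq=1464 A_ack=0 B_seq=0 B_ack=1464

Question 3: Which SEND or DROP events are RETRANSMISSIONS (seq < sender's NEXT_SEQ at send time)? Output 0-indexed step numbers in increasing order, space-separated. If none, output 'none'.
Step 1: DROP seq=1000 -> fresh
Step 2: SEND seq=1116 -> fresh
Step 3: SEND seq=1000 -> retransmit
Step 4: SEND seq=1000 -> retransmit
Step 6: SEND seq=1000 -> retransmit
Step 7: SEND seq=1296 -> fresh

Answer: 3 4 6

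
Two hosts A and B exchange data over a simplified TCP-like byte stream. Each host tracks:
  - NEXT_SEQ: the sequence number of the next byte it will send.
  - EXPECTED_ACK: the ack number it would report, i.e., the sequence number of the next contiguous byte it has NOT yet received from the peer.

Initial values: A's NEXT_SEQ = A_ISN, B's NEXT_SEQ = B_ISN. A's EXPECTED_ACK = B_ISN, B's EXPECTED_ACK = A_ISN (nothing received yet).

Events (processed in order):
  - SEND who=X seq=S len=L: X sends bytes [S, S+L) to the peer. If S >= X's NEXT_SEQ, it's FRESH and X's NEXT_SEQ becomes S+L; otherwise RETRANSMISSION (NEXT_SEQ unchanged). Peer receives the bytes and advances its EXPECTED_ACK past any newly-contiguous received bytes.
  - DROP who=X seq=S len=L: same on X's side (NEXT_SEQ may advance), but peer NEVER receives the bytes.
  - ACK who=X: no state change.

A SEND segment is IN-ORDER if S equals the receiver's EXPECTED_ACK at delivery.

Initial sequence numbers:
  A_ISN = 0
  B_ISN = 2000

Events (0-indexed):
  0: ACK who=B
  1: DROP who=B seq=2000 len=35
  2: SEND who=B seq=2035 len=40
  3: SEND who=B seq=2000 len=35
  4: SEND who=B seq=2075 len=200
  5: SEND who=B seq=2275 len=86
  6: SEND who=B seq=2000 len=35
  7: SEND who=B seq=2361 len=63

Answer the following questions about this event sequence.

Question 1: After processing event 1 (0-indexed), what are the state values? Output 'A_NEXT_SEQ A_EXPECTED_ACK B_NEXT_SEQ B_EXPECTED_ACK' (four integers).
After event 0: A_seq=0 A_ack=2000 B_seq=2000 B_ack=0
After event 1: A_seq=0 A_ack=2000 B_seq=2035 B_ack=0

0 2000 2035 0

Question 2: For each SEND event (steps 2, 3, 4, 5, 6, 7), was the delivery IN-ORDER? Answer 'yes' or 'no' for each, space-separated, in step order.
Step 2: SEND seq=2035 -> out-of-order
Step 3: SEND seq=2000 -> in-order
Step 4: SEND seq=2075 -> in-order
Step 5: SEND seq=2275 -> in-order
Step 6: SEND seq=2000 -> out-of-order
Step 7: SEND seq=2361 -> in-order

Answer: no yes yes yes no yes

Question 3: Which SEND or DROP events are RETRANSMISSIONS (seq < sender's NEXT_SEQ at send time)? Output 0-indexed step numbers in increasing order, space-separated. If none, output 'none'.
Step 1: DROP seq=2000 -> fresh
Step 2: SEND seq=2035 -> fresh
Step 3: SEND seq=2000 -> retransmit
Step 4: SEND seq=2075 -> fresh
Step 5: SEND seq=2275 -> fresh
Step 6: SEND seq=2000 -> retransmit
Step 7: SEND seq=2361 -> fresh

Answer: 3 6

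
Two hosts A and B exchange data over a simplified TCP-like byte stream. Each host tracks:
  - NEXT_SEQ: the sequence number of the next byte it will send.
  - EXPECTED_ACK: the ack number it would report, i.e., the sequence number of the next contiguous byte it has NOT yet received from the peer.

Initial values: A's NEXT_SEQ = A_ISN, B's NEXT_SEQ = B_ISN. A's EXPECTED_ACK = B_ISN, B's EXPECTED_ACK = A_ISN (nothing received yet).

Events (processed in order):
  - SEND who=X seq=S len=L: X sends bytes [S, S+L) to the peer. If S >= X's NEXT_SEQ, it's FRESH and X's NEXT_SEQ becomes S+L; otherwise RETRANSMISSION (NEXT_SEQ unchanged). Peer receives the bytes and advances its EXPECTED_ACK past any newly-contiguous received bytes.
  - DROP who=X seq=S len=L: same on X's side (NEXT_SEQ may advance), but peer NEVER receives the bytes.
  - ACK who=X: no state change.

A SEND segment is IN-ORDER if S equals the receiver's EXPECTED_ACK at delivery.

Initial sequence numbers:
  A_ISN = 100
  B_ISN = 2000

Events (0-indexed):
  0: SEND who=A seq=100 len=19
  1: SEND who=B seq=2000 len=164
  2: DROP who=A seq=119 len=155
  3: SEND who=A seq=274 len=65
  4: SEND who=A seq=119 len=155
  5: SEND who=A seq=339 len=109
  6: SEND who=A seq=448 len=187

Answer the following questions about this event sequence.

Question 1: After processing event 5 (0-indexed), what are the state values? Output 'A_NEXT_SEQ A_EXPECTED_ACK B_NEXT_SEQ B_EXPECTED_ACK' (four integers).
After event 0: A_seq=119 A_ack=2000 B_seq=2000 B_ack=119
After event 1: A_seq=119 A_ack=2164 B_seq=2164 B_ack=119
After event 2: A_seq=274 A_ack=2164 B_seq=2164 B_ack=119
After event 3: A_seq=339 A_ack=2164 B_seq=2164 B_ack=119
After event 4: A_seq=339 A_ack=2164 B_seq=2164 B_ack=339
After event 5: A_seq=448 A_ack=2164 B_seq=2164 B_ack=448

448 2164 2164 448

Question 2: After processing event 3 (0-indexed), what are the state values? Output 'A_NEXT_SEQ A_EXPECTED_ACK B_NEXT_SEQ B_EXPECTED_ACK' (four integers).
After event 0: A_seq=119 A_ack=2000 B_seq=2000 B_ack=119
After event 1: A_seq=119 A_ack=2164 B_seq=2164 B_ack=119
After event 2: A_seq=274 A_ack=2164 B_seq=2164 B_ack=119
After event 3: A_seq=339 A_ack=2164 B_seq=2164 B_ack=119

339 2164 2164 119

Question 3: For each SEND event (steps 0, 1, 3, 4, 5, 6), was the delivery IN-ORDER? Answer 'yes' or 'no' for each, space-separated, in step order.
Step 0: SEND seq=100 -> in-order
Step 1: SEND seq=2000 -> in-order
Step 3: SEND seq=274 -> out-of-order
Step 4: SEND seq=119 -> in-order
Step 5: SEND seq=339 -> in-order
Step 6: SEND seq=448 -> in-order

Answer: yes yes no yes yes yes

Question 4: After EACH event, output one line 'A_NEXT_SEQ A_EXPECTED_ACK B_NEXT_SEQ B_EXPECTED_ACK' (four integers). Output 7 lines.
119 2000 2000 119
119 2164 2164 119
274 2164 2164 119
339 2164 2164 119
339 2164 2164 339
448 2164 2164 448
635 2164 2164 635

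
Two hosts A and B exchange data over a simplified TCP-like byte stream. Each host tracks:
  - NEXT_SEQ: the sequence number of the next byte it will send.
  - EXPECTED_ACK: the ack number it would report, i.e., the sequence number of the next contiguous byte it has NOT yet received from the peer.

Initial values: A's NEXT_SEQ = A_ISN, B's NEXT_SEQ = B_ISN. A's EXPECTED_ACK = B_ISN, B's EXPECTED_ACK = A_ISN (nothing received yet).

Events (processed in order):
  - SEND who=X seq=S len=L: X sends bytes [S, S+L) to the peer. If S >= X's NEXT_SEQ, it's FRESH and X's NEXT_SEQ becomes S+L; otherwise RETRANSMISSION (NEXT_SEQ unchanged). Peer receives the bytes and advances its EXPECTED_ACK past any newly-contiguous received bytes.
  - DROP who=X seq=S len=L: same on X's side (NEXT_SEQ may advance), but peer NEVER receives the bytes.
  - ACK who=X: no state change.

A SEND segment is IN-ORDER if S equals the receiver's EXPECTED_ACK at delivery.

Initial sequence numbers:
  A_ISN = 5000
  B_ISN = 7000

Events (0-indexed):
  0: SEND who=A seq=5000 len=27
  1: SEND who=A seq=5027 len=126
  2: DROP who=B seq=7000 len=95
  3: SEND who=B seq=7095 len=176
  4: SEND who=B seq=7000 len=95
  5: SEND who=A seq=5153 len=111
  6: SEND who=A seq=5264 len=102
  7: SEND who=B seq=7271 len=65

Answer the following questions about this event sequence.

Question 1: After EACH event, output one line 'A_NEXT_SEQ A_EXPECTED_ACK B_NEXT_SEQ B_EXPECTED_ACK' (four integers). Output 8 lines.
5027 7000 7000 5027
5153 7000 7000 5153
5153 7000 7095 5153
5153 7000 7271 5153
5153 7271 7271 5153
5264 7271 7271 5264
5366 7271 7271 5366
5366 7336 7336 5366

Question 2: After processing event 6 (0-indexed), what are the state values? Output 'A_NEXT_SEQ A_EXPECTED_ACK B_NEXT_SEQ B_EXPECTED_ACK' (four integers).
After event 0: A_seq=5027 A_ack=7000 B_seq=7000 B_ack=5027
After event 1: A_seq=5153 A_ack=7000 B_seq=7000 B_ack=5153
After event 2: A_seq=5153 A_ack=7000 B_seq=7095 B_ack=5153
After event 3: A_seq=5153 A_ack=7000 B_seq=7271 B_ack=5153
After event 4: A_seq=5153 A_ack=7271 B_seq=7271 B_ack=5153
After event 5: A_seq=5264 A_ack=7271 B_seq=7271 B_ack=5264
After event 6: A_seq=5366 A_ack=7271 B_seq=7271 B_ack=5366

5366 7271 7271 5366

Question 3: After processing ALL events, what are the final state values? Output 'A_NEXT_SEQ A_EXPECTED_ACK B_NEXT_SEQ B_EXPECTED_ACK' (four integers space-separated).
After event 0: A_seq=5027 A_ack=7000 B_seq=7000 B_ack=5027
After event 1: A_seq=5153 A_ack=7000 B_seq=7000 B_ack=5153
After event 2: A_seq=5153 A_ack=7000 B_seq=7095 B_ack=5153
After event 3: A_seq=5153 A_ack=7000 B_seq=7271 B_ack=5153
After event 4: A_seq=5153 A_ack=7271 B_seq=7271 B_ack=5153
After event 5: A_seq=5264 A_ack=7271 B_seq=7271 B_ack=5264
After event 6: A_seq=5366 A_ack=7271 B_seq=7271 B_ack=5366
After event 7: A_seq=5366 A_ack=7336 B_seq=7336 B_ack=5366

Answer: 5366 7336 7336 5366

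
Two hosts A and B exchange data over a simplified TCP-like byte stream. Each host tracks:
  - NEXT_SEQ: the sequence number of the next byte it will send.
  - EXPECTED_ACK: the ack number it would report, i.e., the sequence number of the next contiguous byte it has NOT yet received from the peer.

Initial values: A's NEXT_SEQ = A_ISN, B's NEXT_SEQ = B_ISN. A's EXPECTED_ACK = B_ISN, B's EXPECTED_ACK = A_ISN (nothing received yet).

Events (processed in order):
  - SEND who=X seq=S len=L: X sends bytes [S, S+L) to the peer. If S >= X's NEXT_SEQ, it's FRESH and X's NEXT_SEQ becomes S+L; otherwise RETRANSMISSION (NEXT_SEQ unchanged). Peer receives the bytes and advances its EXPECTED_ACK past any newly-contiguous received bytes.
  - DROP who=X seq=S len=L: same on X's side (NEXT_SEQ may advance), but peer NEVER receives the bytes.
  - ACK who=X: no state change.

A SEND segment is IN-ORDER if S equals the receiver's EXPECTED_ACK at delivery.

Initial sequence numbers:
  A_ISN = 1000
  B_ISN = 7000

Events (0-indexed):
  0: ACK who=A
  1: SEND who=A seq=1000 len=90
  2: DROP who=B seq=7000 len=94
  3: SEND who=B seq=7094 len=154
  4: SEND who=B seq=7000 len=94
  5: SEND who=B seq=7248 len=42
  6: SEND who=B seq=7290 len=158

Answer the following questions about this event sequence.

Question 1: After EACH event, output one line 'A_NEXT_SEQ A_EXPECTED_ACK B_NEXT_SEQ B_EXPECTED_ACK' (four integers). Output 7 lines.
1000 7000 7000 1000
1090 7000 7000 1090
1090 7000 7094 1090
1090 7000 7248 1090
1090 7248 7248 1090
1090 7290 7290 1090
1090 7448 7448 1090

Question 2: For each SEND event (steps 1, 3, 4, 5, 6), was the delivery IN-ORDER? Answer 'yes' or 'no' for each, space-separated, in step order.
Step 1: SEND seq=1000 -> in-order
Step 3: SEND seq=7094 -> out-of-order
Step 4: SEND seq=7000 -> in-order
Step 5: SEND seq=7248 -> in-order
Step 6: SEND seq=7290 -> in-order

Answer: yes no yes yes yes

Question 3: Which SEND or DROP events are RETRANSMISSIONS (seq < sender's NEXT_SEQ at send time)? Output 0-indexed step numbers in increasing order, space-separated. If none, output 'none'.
Step 1: SEND seq=1000 -> fresh
Step 2: DROP seq=7000 -> fresh
Step 3: SEND seq=7094 -> fresh
Step 4: SEND seq=7000 -> retransmit
Step 5: SEND seq=7248 -> fresh
Step 6: SEND seq=7290 -> fresh

Answer: 4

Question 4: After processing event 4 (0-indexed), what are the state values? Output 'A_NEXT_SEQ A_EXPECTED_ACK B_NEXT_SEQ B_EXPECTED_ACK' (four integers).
After event 0: A_seq=1000 A_ack=7000 B_seq=7000 B_ack=1000
After event 1: A_seq=1090 A_ack=7000 B_seq=7000 B_ack=1090
After event 2: A_seq=1090 A_ack=7000 B_seq=7094 B_ack=1090
After event 3: A_seq=1090 A_ack=7000 B_seq=7248 B_ack=1090
After event 4: A_seq=1090 A_ack=7248 B_seq=7248 B_ack=1090

1090 7248 7248 1090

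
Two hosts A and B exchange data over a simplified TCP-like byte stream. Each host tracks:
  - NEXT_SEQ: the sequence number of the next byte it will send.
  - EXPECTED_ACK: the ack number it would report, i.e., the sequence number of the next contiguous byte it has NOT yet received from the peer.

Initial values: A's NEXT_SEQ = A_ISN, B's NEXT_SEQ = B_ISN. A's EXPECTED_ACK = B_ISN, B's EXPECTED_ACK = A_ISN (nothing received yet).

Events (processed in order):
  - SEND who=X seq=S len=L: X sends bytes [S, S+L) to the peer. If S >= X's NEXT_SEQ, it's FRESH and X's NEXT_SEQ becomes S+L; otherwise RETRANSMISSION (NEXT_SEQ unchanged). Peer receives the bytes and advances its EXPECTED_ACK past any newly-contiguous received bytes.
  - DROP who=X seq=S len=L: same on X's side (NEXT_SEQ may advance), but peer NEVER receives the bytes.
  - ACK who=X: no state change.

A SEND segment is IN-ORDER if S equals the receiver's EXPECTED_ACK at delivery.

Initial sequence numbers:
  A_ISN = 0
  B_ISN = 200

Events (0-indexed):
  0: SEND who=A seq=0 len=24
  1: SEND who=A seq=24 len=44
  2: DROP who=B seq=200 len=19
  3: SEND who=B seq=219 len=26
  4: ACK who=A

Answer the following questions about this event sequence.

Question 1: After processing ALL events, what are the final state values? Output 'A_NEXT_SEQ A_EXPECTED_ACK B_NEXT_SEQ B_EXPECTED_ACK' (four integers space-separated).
After event 0: A_seq=24 A_ack=200 B_seq=200 B_ack=24
After event 1: A_seq=68 A_ack=200 B_seq=200 B_ack=68
After event 2: A_seq=68 A_ack=200 B_seq=219 B_ack=68
After event 3: A_seq=68 A_ack=200 B_seq=245 B_ack=68
After event 4: A_seq=68 A_ack=200 B_seq=245 B_ack=68

Answer: 68 200 245 68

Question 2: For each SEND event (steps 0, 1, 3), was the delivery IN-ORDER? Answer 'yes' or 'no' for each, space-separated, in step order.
Answer: yes yes no

Derivation:
Step 0: SEND seq=0 -> in-order
Step 1: SEND seq=24 -> in-order
Step 3: SEND seq=219 -> out-of-order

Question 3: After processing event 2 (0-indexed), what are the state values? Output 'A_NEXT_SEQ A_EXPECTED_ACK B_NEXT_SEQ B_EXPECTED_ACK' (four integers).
After event 0: A_seq=24 A_ack=200 B_seq=200 B_ack=24
After event 1: A_seq=68 A_ack=200 B_seq=200 B_ack=68
After event 2: A_seq=68 A_ack=200 B_seq=219 B_ack=68

68 200 219 68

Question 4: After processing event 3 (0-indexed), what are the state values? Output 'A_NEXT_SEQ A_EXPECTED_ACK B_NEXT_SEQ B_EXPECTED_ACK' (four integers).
After event 0: A_seq=24 A_ack=200 B_seq=200 B_ack=24
After event 1: A_seq=68 A_ack=200 B_seq=200 B_ack=68
After event 2: A_seq=68 A_ack=200 B_seq=219 B_ack=68
After event 3: A_seq=68 A_ack=200 B_seq=245 B_ack=68

68 200 245 68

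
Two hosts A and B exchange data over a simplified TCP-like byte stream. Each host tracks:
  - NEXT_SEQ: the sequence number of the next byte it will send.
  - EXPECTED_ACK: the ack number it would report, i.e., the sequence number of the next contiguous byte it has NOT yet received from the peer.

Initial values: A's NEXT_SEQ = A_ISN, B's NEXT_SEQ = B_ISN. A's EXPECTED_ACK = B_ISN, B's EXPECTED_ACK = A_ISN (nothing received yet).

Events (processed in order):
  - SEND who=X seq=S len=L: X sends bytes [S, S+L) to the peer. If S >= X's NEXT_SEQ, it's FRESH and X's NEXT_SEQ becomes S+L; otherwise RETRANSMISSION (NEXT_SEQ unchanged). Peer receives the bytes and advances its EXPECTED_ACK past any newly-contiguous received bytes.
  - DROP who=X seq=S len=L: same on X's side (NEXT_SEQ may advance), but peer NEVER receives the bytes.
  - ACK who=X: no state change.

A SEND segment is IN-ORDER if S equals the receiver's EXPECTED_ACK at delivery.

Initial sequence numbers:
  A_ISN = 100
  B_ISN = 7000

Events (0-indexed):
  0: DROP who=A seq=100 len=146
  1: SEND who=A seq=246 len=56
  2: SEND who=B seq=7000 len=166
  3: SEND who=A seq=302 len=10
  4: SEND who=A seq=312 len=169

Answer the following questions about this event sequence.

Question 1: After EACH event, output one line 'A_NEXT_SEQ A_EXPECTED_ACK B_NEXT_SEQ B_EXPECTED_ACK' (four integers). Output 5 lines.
246 7000 7000 100
302 7000 7000 100
302 7166 7166 100
312 7166 7166 100
481 7166 7166 100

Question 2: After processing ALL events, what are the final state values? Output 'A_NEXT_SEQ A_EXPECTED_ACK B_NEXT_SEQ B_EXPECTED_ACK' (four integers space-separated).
After event 0: A_seq=246 A_ack=7000 B_seq=7000 B_ack=100
After event 1: A_seq=302 A_ack=7000 B_seq=7000 B_ack=100
After event 2: A_seq=302 A_ack=7166 B_seq=7166 B_ack=100
After event 3: A_seq=312 A_ack=7166 B_seq=7166 B_ack=100
After event 4: A_seq=481 A_ack=7166 B_seq=7166 B_ack=100

Answer: 481 7166 7166 100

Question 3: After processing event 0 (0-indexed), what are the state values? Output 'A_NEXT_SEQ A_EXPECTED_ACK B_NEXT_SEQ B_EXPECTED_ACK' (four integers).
After event 0: A_seq=246 A_ack=7000 B_seq=7000 B_ack=100

246 7000 7000 100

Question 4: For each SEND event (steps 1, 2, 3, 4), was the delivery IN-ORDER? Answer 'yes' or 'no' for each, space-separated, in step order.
Answer: no yes no no

Derivation:
Step 1: SEND seq=246 -> out-of-order
Step 2: SEND seq=7000 -> in-order
Step 3: SEND seq=302 -> out-of-order
Step 4: SEND seq=312 -> out-of-order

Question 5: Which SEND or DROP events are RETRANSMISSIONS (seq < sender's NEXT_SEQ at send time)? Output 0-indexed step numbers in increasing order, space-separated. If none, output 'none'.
Answer: none

Derivation:
Step 0: DROP seq=100 -> fresh
Step 1: SEND seq=246 -> fresh
Step 2: SEND seq=7000 -> fresh
Step 3: SEND seq=302 -> fresh
Step 4: SEND seq=312 -> fresh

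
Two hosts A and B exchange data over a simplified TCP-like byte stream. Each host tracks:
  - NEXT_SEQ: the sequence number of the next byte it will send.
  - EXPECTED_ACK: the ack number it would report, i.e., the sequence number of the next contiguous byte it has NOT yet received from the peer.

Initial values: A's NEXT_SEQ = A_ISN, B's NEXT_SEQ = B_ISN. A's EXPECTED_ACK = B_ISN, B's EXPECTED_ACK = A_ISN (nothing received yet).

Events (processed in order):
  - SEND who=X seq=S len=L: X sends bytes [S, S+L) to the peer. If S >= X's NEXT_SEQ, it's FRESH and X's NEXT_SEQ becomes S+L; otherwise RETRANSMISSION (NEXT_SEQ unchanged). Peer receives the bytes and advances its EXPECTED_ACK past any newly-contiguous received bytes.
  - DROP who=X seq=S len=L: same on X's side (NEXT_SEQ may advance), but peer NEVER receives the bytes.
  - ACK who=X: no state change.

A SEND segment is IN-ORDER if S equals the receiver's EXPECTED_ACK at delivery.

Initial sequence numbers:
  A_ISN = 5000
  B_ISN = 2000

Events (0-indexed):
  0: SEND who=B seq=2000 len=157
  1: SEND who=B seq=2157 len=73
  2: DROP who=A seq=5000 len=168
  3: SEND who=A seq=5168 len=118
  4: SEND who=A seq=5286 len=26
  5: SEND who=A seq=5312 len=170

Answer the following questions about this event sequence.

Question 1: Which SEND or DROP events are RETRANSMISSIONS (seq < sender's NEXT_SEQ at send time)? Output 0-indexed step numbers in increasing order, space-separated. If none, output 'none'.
Answer: none

Derivation:
Step 0: SEND seq=2000 -> fresh
Step 1: SEND seq=2157 -> fresh
Step 2: DROP seq=5000 -> fresh
Step 3: SEND seq=5168 -> fresh
Step 4: SEND seq=5286 -> fresh
Step 5: SEND seq=5312 -> fresh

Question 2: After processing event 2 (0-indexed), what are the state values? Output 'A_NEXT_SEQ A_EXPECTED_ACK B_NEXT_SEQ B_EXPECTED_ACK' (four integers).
After event 0: A_seq=5000 A_ack=2157 B_seq=2157 B_ack=5000
After event 1: A_seq=5000 A_ack=2230 B_seq=2230 B_ack=5000
After event 2: A_seq=5168 A_ack=2230 B_seq=2230 B_ack=5000

5168 2230 2230 5000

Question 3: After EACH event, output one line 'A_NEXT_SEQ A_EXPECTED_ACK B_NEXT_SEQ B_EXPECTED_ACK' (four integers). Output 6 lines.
5000 2157 2157 5000
5000 2230 2230 5000
5168 2230 2230 5000
5286 2230 2230 5000
5312 2230 2230 5000
5482 2230 2230 5000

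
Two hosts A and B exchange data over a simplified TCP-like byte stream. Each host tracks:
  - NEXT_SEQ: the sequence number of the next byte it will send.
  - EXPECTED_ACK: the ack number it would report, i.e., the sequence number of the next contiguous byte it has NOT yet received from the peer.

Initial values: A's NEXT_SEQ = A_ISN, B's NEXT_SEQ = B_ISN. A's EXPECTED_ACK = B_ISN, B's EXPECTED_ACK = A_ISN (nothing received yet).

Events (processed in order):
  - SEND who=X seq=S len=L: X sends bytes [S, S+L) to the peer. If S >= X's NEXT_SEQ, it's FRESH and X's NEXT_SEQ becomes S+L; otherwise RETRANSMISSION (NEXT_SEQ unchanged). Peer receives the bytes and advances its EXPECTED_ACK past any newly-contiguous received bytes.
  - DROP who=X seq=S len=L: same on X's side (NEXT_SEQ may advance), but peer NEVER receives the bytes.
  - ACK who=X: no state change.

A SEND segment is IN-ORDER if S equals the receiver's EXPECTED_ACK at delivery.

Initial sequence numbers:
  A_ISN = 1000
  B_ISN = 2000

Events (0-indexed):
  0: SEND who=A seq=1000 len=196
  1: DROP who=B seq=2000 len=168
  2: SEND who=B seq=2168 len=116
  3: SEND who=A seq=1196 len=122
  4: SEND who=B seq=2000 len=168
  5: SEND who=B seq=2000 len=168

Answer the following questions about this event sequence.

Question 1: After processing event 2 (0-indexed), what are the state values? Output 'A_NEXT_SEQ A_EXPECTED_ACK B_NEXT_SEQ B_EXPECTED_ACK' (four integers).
After event 0: A_seq=1196 A_ack=2000 B_seq=2000 B_ack=1196
After event 1: A_seq=1196 A_ack=2000 B_seq=2168 B_ack=1196
After event 2: A_seq=1196 A_ack=2000 B_seq=2284 B_ack=1196

1196 2000 2284 1196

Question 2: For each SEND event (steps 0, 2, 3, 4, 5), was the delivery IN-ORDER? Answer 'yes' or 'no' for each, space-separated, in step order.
Step 0: SEND seq=1000 -> in-order
Step 2: SEND seq=2168 -> out-of-order
Step 3: SEND seq=1196 -> in-order
Step 4: SEND seq=2000 -> in-order
Step 5: SEND seq=2000 -> out-of-order

Answer: yes no yes yes no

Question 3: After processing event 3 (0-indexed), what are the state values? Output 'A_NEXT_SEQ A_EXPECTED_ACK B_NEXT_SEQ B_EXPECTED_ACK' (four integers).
After event 0: A_seq=1196 A_ack=2000 B_seq=2000 B_ack=1196
After event 1: A_seq=1196 A_ack=2000 B_seq=2168 B_ack=1196
After event 2: A_seq=1196 A_ack=2000 B_seq=2284 B_ack=1196
After event 3: A_seq=1318 A_ack=2000 B_seq=2284 B_ack=1318

1318 2000 2284 1318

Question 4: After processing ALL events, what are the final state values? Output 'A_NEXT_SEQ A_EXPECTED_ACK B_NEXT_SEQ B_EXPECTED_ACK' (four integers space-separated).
After event 0: A_seq=1196 A_ack=2000 B_seq=2000 B_ack=1196
After event 1: A_seq=1196 A_ack=2000 B_seq=2168 B_ack=1196
After event 2: A_seq=1196 A_ack=2000 B_seq=2284 B_ack=1196
After event 3: A_seq=1318 A_ack=2000 B_seq=2284 B_ack=1318
After event 4: A_seq=1318 A_ack=2284 B_seq=2284 B_ack=1318
After event 5: A_seq=1318 A_ack=2284 B_seq=2284 B_ack=1318

Answer: 1318 2284 2284 1318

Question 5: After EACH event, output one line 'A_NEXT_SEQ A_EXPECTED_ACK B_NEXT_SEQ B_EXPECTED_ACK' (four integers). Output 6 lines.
1196 2000 2000 1196
1196 2000 2168 1196
1196 2000 2284 1196
1318 2000 2284 1318
1318 2284 2284 1318
1318 2284 2284 1318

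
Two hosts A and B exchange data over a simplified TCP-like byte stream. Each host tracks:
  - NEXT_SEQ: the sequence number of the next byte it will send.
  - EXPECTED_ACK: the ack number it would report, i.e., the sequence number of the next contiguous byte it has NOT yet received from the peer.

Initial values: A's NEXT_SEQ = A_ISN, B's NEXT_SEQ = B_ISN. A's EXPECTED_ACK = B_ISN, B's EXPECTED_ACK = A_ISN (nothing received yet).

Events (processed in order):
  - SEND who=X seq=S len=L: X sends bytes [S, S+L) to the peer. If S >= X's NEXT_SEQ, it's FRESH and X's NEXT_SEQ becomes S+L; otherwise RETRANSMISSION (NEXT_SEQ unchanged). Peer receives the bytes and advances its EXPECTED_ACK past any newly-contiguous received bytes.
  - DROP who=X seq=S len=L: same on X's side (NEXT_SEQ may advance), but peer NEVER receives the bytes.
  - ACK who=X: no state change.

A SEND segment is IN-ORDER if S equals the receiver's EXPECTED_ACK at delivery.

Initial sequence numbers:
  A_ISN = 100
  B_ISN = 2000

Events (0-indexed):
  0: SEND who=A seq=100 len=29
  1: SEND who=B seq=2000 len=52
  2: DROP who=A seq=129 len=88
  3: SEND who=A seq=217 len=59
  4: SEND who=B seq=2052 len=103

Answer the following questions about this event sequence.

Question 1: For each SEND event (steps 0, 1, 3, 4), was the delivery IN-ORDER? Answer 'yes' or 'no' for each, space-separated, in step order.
Step 0: SEND seq=100 -> in-order
Step 1: SEND seq=2000 -> in-order
Step 3: SEND seq=217 -> out-of-order
Step 4: SEND seq=2052 -> in-order

Answer: yes yes no yes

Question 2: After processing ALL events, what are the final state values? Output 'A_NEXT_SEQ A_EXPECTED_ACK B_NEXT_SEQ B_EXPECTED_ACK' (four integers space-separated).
After event 0: A_seq=129 A_ack=2000 B_seq=2000 B_ack=129
After event 1: A_seq=129 A_ack=2052 B_seq=2052 B_ack=129
After event 2: A_seq=217 A_ack=2052 B_seq=2052 B_ack=129
After event 3: A_seq=276 A_ack=2052 B_seq=2052 B_ack=129
After event 4: A_seq=276 A_ack=2155 B_seq=2155 B_ack=129

Answer: 276 2155 2155 129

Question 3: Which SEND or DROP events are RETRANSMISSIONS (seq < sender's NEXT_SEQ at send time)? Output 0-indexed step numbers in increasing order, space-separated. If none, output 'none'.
Step 0: SEND seq=100 -> fresh
Step 1: SEND seq=2000 -> fresh
Step 2: DROP seq=129 -> fresh
Step 3: SEND seq=217 -> fresh
Step 4: SEND seq=2052 -> fresh

Answer: none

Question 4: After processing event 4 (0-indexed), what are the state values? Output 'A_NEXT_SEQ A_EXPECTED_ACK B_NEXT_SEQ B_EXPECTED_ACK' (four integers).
After event 0: A_seq=129 A_ack=2000 B_seq=2000 B_ack=129
After event 1: A_seq=129 A_ack=2052 B_seq=2052 B_ack=129
After event 2: A_seq=217 A_ack=2052 B_seq=2052 B_ack=129
After event 3: A_seq=276 A_ack=2052 B_seq=2052 B_ack=129
After event 4: A_seq=276 A_ack=2155 B_seq=2155 B_ack=129

276 2155 2155 129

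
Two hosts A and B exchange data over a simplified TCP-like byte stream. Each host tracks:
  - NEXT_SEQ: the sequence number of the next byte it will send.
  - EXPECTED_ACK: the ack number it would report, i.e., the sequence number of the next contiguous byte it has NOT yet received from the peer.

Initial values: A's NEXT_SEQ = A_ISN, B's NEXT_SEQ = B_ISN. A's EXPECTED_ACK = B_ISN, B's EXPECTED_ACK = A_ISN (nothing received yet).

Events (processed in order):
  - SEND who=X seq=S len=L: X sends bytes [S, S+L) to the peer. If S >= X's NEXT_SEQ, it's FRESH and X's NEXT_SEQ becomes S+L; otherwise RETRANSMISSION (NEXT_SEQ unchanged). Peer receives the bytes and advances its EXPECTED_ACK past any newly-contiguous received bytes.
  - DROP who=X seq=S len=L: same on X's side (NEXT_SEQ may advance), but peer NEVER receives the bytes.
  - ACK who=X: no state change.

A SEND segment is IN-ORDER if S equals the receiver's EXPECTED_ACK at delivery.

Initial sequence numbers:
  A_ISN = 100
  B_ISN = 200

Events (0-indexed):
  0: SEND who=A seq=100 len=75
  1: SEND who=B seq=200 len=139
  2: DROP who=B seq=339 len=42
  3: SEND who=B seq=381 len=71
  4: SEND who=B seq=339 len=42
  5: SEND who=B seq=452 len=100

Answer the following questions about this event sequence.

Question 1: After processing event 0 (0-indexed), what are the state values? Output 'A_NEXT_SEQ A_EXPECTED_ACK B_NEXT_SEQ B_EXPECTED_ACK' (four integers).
After event 0: A_seq=175 A_ack=200 B_seq=200 B_ack=175

175 200 200 175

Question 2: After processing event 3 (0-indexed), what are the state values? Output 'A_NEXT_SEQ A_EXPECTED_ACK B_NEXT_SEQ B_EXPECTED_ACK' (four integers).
After event 0: A_seq=175 A_ack=200 B_seq=200 B_ack=175
After event 1: A_seq=175 A_ack=339 B_seq=339 B_ack=175
After event 2: A_seq=175 A_ack=339 B_seq=381 B_ack=175
After event 3: A_seq=175 A_ack=339 B_seq=452 B_ack=175

175 339 452 175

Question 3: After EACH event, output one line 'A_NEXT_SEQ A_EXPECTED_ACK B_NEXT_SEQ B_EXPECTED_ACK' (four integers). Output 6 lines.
175 200 200 175
175 339 339 175
175 339 381 175
175 339 452 175
175 452 452 175
175 552 552 175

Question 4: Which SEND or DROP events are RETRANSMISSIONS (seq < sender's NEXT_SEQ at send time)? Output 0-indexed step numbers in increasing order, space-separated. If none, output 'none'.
Step 0: SEND seq=100 -> fresh
Step 1: SEND seq=200 -> fresh
Step 2: DROP seq=339 -> fresh
Step 3: SEND seq=381 -> fresh
Step 4: SEND seq=339 -> retransmit
Step 5: SEND seq=452 -> fresh

Answer: 4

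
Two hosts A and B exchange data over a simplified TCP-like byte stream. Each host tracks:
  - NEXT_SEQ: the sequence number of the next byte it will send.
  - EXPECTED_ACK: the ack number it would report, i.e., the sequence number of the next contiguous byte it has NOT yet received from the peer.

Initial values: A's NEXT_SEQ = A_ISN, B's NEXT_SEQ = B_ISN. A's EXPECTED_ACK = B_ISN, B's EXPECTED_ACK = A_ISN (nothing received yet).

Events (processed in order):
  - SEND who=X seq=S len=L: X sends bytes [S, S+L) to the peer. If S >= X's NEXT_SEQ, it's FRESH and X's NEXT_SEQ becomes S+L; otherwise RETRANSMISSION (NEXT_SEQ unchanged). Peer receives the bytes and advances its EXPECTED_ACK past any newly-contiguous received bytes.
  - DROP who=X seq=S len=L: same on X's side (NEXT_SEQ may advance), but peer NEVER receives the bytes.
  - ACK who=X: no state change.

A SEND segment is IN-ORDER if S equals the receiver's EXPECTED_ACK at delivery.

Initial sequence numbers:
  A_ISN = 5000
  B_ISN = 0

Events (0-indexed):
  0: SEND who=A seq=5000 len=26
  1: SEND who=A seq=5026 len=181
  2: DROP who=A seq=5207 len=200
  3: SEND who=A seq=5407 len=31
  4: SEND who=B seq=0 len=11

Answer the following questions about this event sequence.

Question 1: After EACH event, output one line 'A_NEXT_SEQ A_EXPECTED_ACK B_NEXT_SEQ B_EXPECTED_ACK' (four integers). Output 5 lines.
5026 0 0 5026
5207 0 0 5207
5407 0 0 5207
5438 0 0 5207
5438 11 11 5207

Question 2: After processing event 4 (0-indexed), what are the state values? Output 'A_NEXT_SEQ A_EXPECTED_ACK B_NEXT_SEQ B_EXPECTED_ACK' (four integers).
After event 0: A_seq=5026 A_ack=0 B_seq=0 B_ack=5026
After event 1: A_seq=5207 A_ack=0 B_seq=0 B_ack=5207
After event 2: A_seq=5407 A_ack=0 B_seq=0 B_ack=5207
After event 3: A_seq=5438 A_ack=0 B_seq=0 B_ack=5207
After event 4: A_seq=5438 A_ack=11 B_seq=11 B_ack=5207

5438 11 11 5207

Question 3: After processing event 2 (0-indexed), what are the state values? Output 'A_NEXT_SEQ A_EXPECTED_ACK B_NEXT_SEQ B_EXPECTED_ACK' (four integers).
After event 0: A_seq=5026 A_ack=0 B_seq=0 B_ack=5026
After event 1: A_seq=5207 A_ack=0 B_seq=0 B_ack=5207
After event 2: A_seq=5407 A_ack=0 B_seq=0 B_ack=5207

5407 0 0 5207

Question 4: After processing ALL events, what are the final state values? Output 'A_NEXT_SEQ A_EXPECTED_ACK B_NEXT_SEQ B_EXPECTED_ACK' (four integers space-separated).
Answer: 5438 11 11 5207

Derivation:
After event 0: A_seq=5026 A_ack=0 B_seq=0 B_ack=5026
After event 1: A_seq=5207 A_ack=0 B_seq=0 B_ack=5207
After event 2: A_seq=5407 A_ack=0 B_seq=0 B_ack=5207
After event 3: A_seq=5438 A_ack=0 B_seq=0 B_ack=5207
After event 4: A_seq=5438 A_ack=11 B_seq=11 B_ack=5207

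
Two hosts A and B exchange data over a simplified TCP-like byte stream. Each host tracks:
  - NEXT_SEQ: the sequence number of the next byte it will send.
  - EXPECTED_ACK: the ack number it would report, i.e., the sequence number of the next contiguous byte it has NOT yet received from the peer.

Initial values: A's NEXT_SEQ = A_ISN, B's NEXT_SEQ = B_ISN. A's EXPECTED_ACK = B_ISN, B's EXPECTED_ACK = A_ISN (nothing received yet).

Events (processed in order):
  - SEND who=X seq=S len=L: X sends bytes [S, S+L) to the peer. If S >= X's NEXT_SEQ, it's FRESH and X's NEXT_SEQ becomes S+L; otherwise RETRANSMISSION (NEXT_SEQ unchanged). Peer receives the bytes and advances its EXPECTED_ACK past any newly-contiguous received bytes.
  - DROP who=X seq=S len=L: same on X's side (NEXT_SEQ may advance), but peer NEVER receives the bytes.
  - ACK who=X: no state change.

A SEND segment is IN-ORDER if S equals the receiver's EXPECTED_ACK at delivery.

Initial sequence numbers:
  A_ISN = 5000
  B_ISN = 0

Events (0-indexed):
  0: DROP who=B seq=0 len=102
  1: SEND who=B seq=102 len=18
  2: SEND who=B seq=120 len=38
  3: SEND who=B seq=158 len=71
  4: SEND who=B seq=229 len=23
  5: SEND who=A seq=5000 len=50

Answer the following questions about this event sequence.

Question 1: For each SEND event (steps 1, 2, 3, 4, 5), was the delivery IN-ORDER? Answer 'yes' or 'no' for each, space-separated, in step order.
Step 1: SEND seq=102 -> out-of-order
Step 2: SEND seq=120 -> out-of-order
Step 3: SEND seq=158 -> out-of-order
Step 4: SEND seq=229 -> out-of-order
Step 5: SEND seq=5000 -> in-order

Answer: no no no no yes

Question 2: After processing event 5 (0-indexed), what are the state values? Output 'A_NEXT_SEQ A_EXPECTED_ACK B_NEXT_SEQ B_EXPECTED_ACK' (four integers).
After event 0: A_seq=5000 A_ack=0 B_seq=102 B_ack=5000
After event 1: A_seq=5000 A_ack=0 B_seq=120 B_ack=5000
After event 2: A_seq=5000 A_ack=0 B_seq=158 B_ack=5000
After event 3: A_seq=5000 A_ack=0 B_seq=229 B_ack=5000
After event 4: A_seq=5000 A_ack=0 B_seq=252 B_ack=5000
After event 5: A_seq=5050 A_ack=0 B_seq=252 B_ack=5050

5050 0 252 5050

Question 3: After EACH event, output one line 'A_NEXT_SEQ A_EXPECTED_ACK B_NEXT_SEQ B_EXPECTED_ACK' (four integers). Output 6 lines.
5000 0 102 5000
5000 0 120 5000
5000 0 158 5000
5000 0 229 5000
5000 0 252 5000
5050 0 252 5050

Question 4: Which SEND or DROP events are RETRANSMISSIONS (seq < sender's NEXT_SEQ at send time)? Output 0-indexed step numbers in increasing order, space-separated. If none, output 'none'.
Step 0: DROP seq=0 -> fresh
Step 1: SEND seq=102 -> fresh
Step 2: SEND seq=120 -> fresh
Step 3: SEND seq=158 -> fresh
Step 4: SEND seq=229 -> fresh
Step 5: SEND seq=5000 -> fresh

Answer: none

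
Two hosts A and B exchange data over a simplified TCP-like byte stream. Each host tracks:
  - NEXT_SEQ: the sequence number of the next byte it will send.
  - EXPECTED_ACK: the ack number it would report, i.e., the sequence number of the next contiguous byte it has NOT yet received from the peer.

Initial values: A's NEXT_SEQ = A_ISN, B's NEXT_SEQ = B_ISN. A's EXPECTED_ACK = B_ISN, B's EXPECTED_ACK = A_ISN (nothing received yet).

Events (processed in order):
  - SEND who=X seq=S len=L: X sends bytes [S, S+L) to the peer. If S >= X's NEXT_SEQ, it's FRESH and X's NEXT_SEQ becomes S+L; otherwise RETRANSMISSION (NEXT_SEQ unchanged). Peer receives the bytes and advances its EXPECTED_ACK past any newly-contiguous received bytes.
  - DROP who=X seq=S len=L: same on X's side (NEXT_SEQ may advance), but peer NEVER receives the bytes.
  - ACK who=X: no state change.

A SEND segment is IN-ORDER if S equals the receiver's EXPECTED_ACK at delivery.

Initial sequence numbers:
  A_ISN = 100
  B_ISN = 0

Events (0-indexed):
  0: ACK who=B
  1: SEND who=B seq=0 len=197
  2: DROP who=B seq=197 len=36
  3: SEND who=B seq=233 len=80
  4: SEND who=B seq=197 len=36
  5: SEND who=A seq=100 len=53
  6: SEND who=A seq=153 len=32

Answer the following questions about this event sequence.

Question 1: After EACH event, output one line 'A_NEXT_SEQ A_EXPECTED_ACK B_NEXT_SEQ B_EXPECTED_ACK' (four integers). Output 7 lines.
100 0 0 100
100 197 197 100
100 197 233 100
100 197 313 100
100 313 313 100
153 313 313 153
185 313 313 185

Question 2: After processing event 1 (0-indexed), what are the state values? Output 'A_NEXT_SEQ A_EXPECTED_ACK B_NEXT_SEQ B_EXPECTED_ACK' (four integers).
After event 0: A_seq=100 A_ack=0 B_seq=0 B_ack=100
After event 1: A_seq=100 A_ack=197 B_seq=197 B_ack=100

100 197 197 100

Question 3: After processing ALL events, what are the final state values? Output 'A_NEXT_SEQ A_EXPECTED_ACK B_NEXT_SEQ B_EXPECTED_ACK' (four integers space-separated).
Answer: 185 313 313 185

Derivation:
After event 0: A_seq=100 A_ack=0 B_seq=0 B_ack=100
After event 1: A_seq=100 A_ack=197 B_seq=197 B_ack=100
After event 2: A_seq=100 A_ack=197 B_seq=233 B_ack=100
After event 3: A_seq=100 A_ack=197 B_seq=313 B_ack=100
After event 4: A_seq=100 A_ack=313 B_seq=313 B_ack=100
After event 5: A_seq=153 A_ack=313 B_seq=313 B_ack=153
After event 6: A_seq=185 A_ack=313 B_seq=313 B_ack=185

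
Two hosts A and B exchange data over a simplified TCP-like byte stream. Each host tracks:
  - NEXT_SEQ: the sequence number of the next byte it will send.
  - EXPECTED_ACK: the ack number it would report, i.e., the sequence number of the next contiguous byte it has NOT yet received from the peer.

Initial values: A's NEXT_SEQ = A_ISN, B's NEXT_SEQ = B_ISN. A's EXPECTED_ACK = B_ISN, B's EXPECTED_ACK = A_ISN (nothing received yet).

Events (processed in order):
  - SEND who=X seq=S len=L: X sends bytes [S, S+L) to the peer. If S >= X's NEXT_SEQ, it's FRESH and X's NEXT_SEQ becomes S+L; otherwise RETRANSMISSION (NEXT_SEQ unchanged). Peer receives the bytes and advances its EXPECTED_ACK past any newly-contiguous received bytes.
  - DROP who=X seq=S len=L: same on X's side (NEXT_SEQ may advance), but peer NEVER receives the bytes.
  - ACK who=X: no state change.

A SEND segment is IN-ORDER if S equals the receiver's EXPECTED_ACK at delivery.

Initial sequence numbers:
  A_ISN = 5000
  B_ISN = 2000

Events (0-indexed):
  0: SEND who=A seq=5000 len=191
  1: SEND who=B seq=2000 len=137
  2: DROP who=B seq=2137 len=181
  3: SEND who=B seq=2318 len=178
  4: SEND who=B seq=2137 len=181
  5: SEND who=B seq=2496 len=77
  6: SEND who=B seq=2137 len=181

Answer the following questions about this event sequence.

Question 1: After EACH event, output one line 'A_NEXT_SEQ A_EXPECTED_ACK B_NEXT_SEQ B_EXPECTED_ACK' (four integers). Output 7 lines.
5191 2000 2000 5191
5191 2137 2137 5191
5191 2137 2318 5191
5191 2137 2496 5191
5191 2496 2496 5191
5191 2573 2573 5191
5191 2573 2573 5191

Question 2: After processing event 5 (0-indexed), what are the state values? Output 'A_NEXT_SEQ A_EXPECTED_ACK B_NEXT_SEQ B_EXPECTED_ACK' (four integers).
After event 0: A_seq=5191 A_ack=2000 B_seq=2000 B_ack=5191
After event 1: A_seq=5191 A_ack=2137 B_seq=2137 B_ack=5191
After event 2: A_seq=5191 A_ack=2137 B_seq=2318 B_ack=5191
After event 3: A_seq=5191 A_ack=2137 B_seq=2496 B_ack=5191
After event 4: A_seq=5191 A_ack=2496 B_seq=2496 B_ack=5191
After event 5: A_seq=5191 A_ack=2573 B_seq=2573 B_ack=5191

5191 2573 2573 5191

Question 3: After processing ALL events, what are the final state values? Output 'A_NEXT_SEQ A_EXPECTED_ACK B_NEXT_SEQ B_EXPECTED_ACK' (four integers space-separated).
After event 0: A_seq=5191 A_ack=2000 B_seq=2000 B_ack=5191
After event 1: A_seq=5191 A_ack=2137 B_seq=2137 B_ack=5191
After event 2: A_seq=5191 A_ack=2137 B_seq=2318 B_ack=5191
After event 3: A_seq=5191 A_ack=2137 B_seq=2496 B_ack=5191
After event 4: A_seq=5191 A_ack=2496 B_seq=2496 B_ack=5191
After event 5: A_seq=5191 A_ack=2573 B_seq=2573 B_ack=5191
After event 6: A_seq=5191 A_ack=2573 B_seq=2573 B_ack=5191

Answer: 5191 2573 2573 5191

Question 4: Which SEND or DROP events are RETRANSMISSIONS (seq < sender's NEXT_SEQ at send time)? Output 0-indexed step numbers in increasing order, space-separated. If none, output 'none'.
Answer: 4 6

Derivation:
Step 0: SEND seq=5000 -> fresh
Step 1: SEND seq=2000 -> fresh
Step 2: DROP seq=2137 -> fresh
Step 3: SEND seq=2318 -> fresh
Step 4: SEND seq=2137 -> retransmit
Step 5: SEND seq=2496 -> fresh
Step 6: SEND seq=2137 -> retransmit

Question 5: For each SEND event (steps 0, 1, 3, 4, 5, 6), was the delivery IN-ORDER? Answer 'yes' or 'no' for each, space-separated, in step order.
Answer: yes yes no yes yes no

Derivation:
Step 0: SEND seq=5000 -> in-order
Step 1: SEND seq=2000 -> in-order
Step 3: SEND seq=2318 -> out-of-order
Step 4: SEND seq=2137 -> in-order
Step 5: SEND seq=2496 -> in-order
Step 6: SEND seq=2137 -> out-of-order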